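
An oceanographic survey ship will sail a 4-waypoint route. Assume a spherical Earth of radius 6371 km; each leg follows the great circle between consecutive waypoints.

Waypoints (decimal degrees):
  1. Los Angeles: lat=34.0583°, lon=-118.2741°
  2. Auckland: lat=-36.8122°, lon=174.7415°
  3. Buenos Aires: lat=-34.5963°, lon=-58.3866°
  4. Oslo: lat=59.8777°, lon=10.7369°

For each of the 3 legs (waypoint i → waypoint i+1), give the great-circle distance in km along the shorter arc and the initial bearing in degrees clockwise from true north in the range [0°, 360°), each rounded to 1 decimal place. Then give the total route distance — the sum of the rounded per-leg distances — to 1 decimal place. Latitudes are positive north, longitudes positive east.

Leg 1: dist=10493.8 km, bearing=227.6°
Leg 2: dist=10359.5 km, bearing=138.7°
Leg 3: dist=12244.2 km, bearing=30.0°
Total: 33097.5 km

Leg 1: φ1=0.5944295, φ2=-0.6424941, Δφ=-1.2369236, Δλ=5.1140870 rad; a=sin²(Δφ/2)+cosφ1·cosφ2·sin²(Δλ/2)=0.5381210253; c=2·atan2(√a, √(1-a))=1.647112435; dist=6371·c=10493.753 ≈ 10493.8 km; running total=10493.8 km
Leg 1 bearing: y=sinΔλ·cosφ2=-0.73687449, x=cosφ1·sinφ2-sinφ1·cosφ2·cosΔλ=-0.67171656; θ=atan2(y, x)=-132.3515° <0 so +360° → 227.6485° ≈ 227.6°
Leg 2: φ1=-0.6424941, φ2=-0.6038193, Δφ=0.0386748, Δλ=-4.0688529 rad; a=sin²(Δφ/2)+cosφ1·cosφ2·sin²(Δλ/2)=0.5276114707; c=2·atan2(√a, √(1-a))=1.626047374; dist=6371·c=10359.548 ≈ 10359.5 km; running total=20853.3 km
Leg 2 bearing: y=sinΔλ·cosφ2=0.65852117, x=cosφ1·sinφ2-sinφ1·cosφ2·cosΔλ=-0.75053334; θ=atan2(y, x)=138.7361° ≈ 138.7°
Leg 3: φ1=-0.6038193, φ2=1.0450630, Δφ=1.6488824, Δλ=1.2064327 rad; a=sin²(Δφ/2)+cosφ1·cosφ2·sin²(Δλ/2)=0.6719506047; c=2·atan2(√a, √(1-a))=1.921864697; dist=6371·c=12244.200 ≈ 12244.2 km; running total=33097.5 km
Leg 3 bearing: y=sinΔλ·cosφ2=0.46890150, x=cosφ1·sinφ2-sinφ1·cosφ2·cosΔλ=0.81354984; θ=atan2(y, x)=29.9576° ≈ 30.0°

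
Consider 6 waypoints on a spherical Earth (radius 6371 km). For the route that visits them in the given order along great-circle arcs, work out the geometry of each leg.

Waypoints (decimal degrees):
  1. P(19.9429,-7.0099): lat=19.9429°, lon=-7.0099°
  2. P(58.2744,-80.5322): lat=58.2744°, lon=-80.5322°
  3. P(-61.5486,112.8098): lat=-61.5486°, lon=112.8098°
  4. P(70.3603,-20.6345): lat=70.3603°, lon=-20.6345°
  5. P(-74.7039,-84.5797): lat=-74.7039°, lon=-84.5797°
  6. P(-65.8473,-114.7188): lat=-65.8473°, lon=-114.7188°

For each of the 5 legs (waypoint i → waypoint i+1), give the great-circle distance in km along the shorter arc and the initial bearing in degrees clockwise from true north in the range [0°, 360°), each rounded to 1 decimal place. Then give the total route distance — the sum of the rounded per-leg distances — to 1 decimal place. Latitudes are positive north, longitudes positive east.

Leg 1: dist=7173.4 km, bearing=326.0°
Leg 2: dist=19189.0 km, bearing=238.2°
Leg 3: dist=17763.2 km, bearing=315.2°
Leg 4: dist=16724.0 km, bearing=208.7°
Leg 5: dist=1470.4 km, bearing=296.1°
Total: 62320.0 km

Leg 1: φ1=0.3480693, φ2=1.0170801, Δφ=0.6690109, Δλ=-1.2832062 rad; a=sin²(Δφ/2)+cosφ1·cosφ2·sin²(Δλ/2)=0.2848365350; c=2·atan2(√a, √(1-a))=1.125941401; dist=6371·c=7173.373 ≈ 7173.4 km; running total=7173.4 km
Leg 1 bearing: y=sinΔλ·cosφ2=-0.50425512, x=cosφ1·sinφ2-sinφ1·cosφ2·cosΔλ=0.74869587; θ=atan2(y, x)=-33.9607° <0 so +360° → 326.0393° ≈ 326.0°
Leg 2: φ1=1.0170801, φ2=-1.0742257, Δφ=-2.0913059, Δλ=3.3744545 rad; a=sin²(Δφ/2)+cosφ1·cosφ2·sin²(Δλ/2)=0.9958030114; c=2·atan2(√a, √(1-a))=3.011933511; dist=6371·c=19189.028 ≈ 19189.0 km; running total=26362.4 km
Leg 2 bearing: y=sinΔλ·cosφ2=-0.10993855, x=cosφ1·sinφ2-sinφ1·cosφ2·cosΔλ=-0.06805152; θ=atan2(y, x)=-121.7573° <0 so +360° → 238.2427° ≈ 238.2°
Leg 3: φ1=-1.0742257, φ2=1.2280189, Δφ=2.3022446, Δλ=-2.3290424 rad; a=sin²(Δφ/2)+cosφ1·cosφ2·sin²(Δλ/2)=0.9690910462; c=2·atan2(√a, √(1-a))=2.788136775; dist=6371·c=17763.219 ≈ 17763.2 km; running total=44125.6 km
Leg 3 bearing: y=sinΔλ·cosφ2=-0.24402620, x=cosφ1·sinφ2-sinφ1·cosφ2·cosΔλ=0.24549048; θ=atan2(y, x)=-44.8286° <0 so +360° → 315.1714° ≈ 315.2°
Leg 4: φ1=1.2280189, φ2=-1.3038290, Δφ=-2.5318479, Δλ=-1.1160543 rad; a=sin²(Δφ/2)+cosφ1·cosφ2·sin²(Δλ/2)=0.9347579213; c=2·atan2(√a, √(1-a))=2.625017536; dist=6371·c=16723.987 ≈ 16724.0 km; running total=60849.6 km
Leg 4 bearing: y=sinΔλ·cosφ2=-0.23699780, x=cosφ1·sinφ2-sinφ1·cosφ2·cosΔλ=-0.43332925; θ=atan2(y, x)=-151.3247° <0 so +360° → 208.6753° ≈ 208.7°
Leg 5: φ1=-1.3038290, φ2=-1.1492522, Δφ=0.1545768, Δλ=-0.5260265 rad; a=sin²(Δφ/2)+cosφ1·cosφ2·sin²(Δλ/2)=0.0132580122; c=2·atan2(√a, √(1-a))=0.230798801; dist=6371·c=1470.419 ≈ 1470.4 km; running total=62320.0 km
Leg 5 bearing: y=sinΔλ·cosφ2=-0.20544463, x=cosφ1·sinφ2-sinφ1·cosφ2·cosΔλ=0.10060544; θ=atan2(y, x)=-63.9092° <0 so +360° → 296.0908° ≈ 296.1°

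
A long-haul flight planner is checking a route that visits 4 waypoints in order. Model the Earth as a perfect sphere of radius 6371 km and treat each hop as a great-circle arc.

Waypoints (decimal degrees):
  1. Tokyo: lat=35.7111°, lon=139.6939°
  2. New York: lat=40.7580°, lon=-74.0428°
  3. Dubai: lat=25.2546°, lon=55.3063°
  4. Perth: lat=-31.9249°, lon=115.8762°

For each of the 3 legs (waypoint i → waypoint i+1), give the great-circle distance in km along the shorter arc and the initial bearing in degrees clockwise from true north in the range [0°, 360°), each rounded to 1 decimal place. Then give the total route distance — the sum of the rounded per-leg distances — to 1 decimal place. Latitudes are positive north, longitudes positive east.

Leg 1: φ1=0.6232763, φ2=0.7113613, Δφ=0.0880850, Δλ=-3.7304091 rad; a=sin²(Δφ/2)+cosφ1·cosφ2·sin²(Δλ/2)=0.5651975179; c=2·atan2(√a, √(1-a))=1.701563734; dist=6371·c=10840.663 ≈ 10840.7 km; running total=10840.7 km
Leg 1 bearing: y=sinΔλ·cosφ2=0.42068370, x=cosφ1·sinφ2-sinφ1·cosφ2·cosΔλ=0.89778748; θ=atan2(y, x)=25.1068° ≈ 25.1°
Leg 2: φ1=0.7113613, φ2=0.4407759, Δφ=-0.2705854, Δλ=2.2575677 rad; a=sin²(Δφ/2)+cosφ1·cosφ2·sin²(Δλ/2)=0.5779141110; c=2·atan2(√a, √(1-a))=1.727262189; dist=6371·c=11004.387 ≈ 11004.4 km; running total=21845.1 km
Leg 2 bearing: y=sinΔλ·cosφ2=0.69938610, x=cosφ1·sinφ2-sinφ1·cosφ2·cosΔλ=0.69755047; θ=atan2(y, x)=45.0753° ≈ 45.1°
Leg 3: φ1=0.4407759, φ2=-0.5571946, Δφ=-0.9979705, Δλ=1.0571442 rad; a=sin²(Δφ/2)+cosφ1·cosφ2·sin²(Δλ/2)=0.4242161190; c=2·atan2(√a, √(1-a))=1.418642160; dist=6371·c=9038.169 ≈ 9038.2 km; running total=30883.3 km
Leg 3 bearing: y=sinΔλ·cosφ2=0.73921673, x=cosφ1·sinφ2-sinφ1·cosφ2·cosΔλ=-0.65619040; θ=atan2(y, x)=131.5949° ≈ 131.6°

Leg 1: dist=10840.7 km, bearing=25.1°
Leg 2: dist=11004.4 km, bearing=45.1°
Leg 3: dist=9038.2 km, bearing=131.6°
Total: 30883.3 km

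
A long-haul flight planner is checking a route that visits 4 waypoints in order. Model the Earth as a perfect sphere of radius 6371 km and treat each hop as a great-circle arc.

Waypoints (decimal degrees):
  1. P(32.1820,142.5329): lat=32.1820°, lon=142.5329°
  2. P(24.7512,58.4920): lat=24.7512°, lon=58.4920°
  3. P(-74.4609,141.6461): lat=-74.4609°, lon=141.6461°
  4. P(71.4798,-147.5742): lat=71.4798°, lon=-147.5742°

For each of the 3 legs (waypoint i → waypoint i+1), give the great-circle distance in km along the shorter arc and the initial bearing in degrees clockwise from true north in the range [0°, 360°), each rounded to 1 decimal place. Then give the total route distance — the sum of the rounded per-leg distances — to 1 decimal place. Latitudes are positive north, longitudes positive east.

Leg 1: dist=8047.7 km, bearing=288.6°
Leg 2: dist=12452.2 km, bearing=163.3°
Leg 3: dist=16937.0 km, bearing=40.2°
Total: 37436.9 km

Leg 1: φ1=0.5616819, φ2=0.4319899, Δφ=-0.1296919, Δλ=-1.4667904 rad; a=sin²(Δφ/2)+cosφ1·cosφ2·sin²(Δλ/2)=0.3486057418; c=2·atan2(√a, √(1-a))=1.263179164; dist=6371·c=8047.714 ≈ 8047.7 km; running total=8047.7 km
Leg 1 bearing: y=sinΔλ·cosφ2=-0.90322708, x=cosφ1·sinφ2-sinφ1·cosφ2·cosΔλ=0.30413805; θ=atan2(y, x)=-71.3904° <0 so +360° → 288.6096° ≈ 288.6°
Leg 2: φ1=0.4319899, φ2=-1.2995879, Δφ=-1.7315778, Δλ=1.4513128 rad; a=sin²(Δφ/2)+cosφ1·cosφ2·sin²(Δλ/2)=0.6871878333; c=2·atan2(√a, √(1-a))=1.954519712; dist=6371·c=12452.245 ≈ 12452.2 km; running total=20499.9 km
Leg 2 bearing: y=sinΔλ·cosφ2=0.26598591, x=cosφ1·sinφ2-sinφ1·cosφ2·cosΔλ=-0.88830983; θ=atan2(y, x)=163.3308° ≈ 163.3°
Leg 3: φ1=-1.2995879, φ2=1.2475579, Δφ=2.5471457, Δλ=-5.0478465 rad; a=sin²(Δφ/2)+cosφ1·cosφ2·sin²(Δλ/2)=0.9427697251; c=2·atan2(√a, √(1-a))=2.658450252; dist=6371·c=16936.987 ≈ 16937.0 km; running total=37436.9 km
Leg 3 bearing: y=sinΔλ·cosφ2=0.29993371, x=cosφ1·sinφ2-sinφ1·cosφ2·cosΔλ=0.35476704; θ=atan2(y, x)=40.2125° ≈ 40.2°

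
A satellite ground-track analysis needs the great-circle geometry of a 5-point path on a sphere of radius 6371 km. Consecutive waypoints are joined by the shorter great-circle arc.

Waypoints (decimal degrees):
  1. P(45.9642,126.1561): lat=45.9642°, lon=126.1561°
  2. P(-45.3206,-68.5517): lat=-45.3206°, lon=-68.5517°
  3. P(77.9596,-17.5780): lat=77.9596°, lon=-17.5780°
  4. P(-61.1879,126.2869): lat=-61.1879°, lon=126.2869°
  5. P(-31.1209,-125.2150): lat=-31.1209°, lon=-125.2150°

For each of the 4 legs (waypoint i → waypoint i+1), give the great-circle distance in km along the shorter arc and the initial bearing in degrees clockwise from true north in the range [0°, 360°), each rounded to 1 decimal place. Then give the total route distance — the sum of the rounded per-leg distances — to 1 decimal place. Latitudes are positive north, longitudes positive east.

Leg 1: φ1=0.8022266, φ2=-0.7909937, Δφ=-1.5932203, Δλ=-3.3982922 rad; a=sin²(Δφ/2)+cosφ1·cosφ2·sin²(Δλ/2)=0.9919609472; c=2·atan2(√a, √(1-a))=2.962029987; dist=6371·c=18871.093 ≈ 18871.1 km; running total=18871.1 km
Leg 1 bearing: y=sinΔλ·cosφ2=0.17851972, x=cosφ1·sinφ2-sinφ1·cosφ2·cosΔλ=-0.00533061; θ=atan2(y, x)=91.7103° ≈ 91.7°
Leg 2: φ1=-0.7909937, φ2=1.3606517, Δφ=2.1516454, Δλ=0.8896589 rad; a=sin²(Δφ/2)+cosφ1·cosφ2·sin²(Δλ/2)=0.8015256755; c=2·atan2(√a, √(1-a))=2.218117105; dist=6371·c=14131.624 ≈ 14131.6 km; running total=33002.7 km
Leg 2 bearing: y=sinΔλ·cosφ2=0.16205342, x=cosφ1·sinφ2-sinφ1·cosφ2·cosΔλ=0.78106834; θ=atan2(y, x)=11.7212° ≈ 11.7°
Leg 3: φ1=1.3606517, φ2=-1.0679303, Δφ=-2.4285820, Δλ=2.5109162 rad; a=sin²(Δφ/2)+cosφ1·cosφ2·sin²(Δλ/2)=0.9690612368; c=2·atan2(√a, √(1-a))=2.787964577; dist=6371·c=17762.122 ≈ 17762.1 km; running total=50764.8 km
Leg 3 bearing: y=sinΔλ·cosφ2=0.28419504, x=cosφ1·sinφ2-sinφ1·cosφ2·cosΔλ=0.19788735; θ=atan2(y, x)=55.1502° ≈ 55.2°
Leg 4: φ1=-1.0679303, φ2=-0.5431622, Δφ=0.5247681, Δλ=-4.3895362 rad; a=sin²(Δφ/2)+cosφ1·cosφ2·sin²(Δλ/2)=0.3390185373; c=2·atan2(√a, √(1-a))=1.242994243; dist=6371·c=7919.116 ≈ 7919.1 km; running total=58683.9 km
Leg 4 bearing: y=sinΔλ·cosφ2=0.81184860, x=cosφ1·sinφ2-sinφ1·cosφ2·cosΔλ=-0.48707465; θ=atan2(y, x)=120.9620° ≈ 121.0°

Leg 1: dist=18871.1 km, bearing=91.7°
Leg 2: dist=14131.6 km, bearing=11.7°
Leg 3: dist=17762.1 km, bearing=55.2°
Leg 4: dist=7919.1 km, bearing=121.0°
Total: 58683.9 km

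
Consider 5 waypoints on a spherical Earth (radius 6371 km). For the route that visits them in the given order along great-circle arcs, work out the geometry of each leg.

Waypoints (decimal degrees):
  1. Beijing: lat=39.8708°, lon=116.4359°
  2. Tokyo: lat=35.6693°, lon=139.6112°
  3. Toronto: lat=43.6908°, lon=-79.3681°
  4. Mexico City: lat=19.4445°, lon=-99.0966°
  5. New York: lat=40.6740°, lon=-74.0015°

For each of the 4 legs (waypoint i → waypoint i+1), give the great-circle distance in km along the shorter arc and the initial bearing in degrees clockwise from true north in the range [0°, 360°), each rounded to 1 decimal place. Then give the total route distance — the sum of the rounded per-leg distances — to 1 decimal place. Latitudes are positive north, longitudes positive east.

Leg 1: dist=2083.5 km, bearing=95.6°
Leg 2: dist=10350.8 km, bearing=27.1°
Leg 3: dist=3261.9 km, bearing=220.5°
Leg 4: dist=3353.6 km, bearing=39.8°
Total: 19049.8 km

Leg 1: φ1=0.6958767, φ2=0.6225467, Δφ=-0.0733300, Δλ=0.4044853 rad; a=sin²(Δφ/2)+cosφ1·cosφ2·sin²(Δλ/2)=0.0265006623; c=2·atan2(√a, √(1-a))=0.327035921; dist=6371·c=2083.546 ≈ 2083.5 km; running total=2083.5 km
Leg 1 bearing: y=sinΔλ·cosφ2=0.31971493, x=cosφ1·sinφ2-sinφ1·cosφ2·cosΔλ=-0.03123892; θ=atan2(y, x)=95.5806° ≈ 95.6°
Leg 2: φ1=0.6225467, φ2=0.7625483, Δφ=0.1400016, Δλ=-3.8219098 rad; a=sin²(Δφ/2)+cosφ1·cosφ2·sin²(Δλ/2)=0.5269295638; c=2·atan2(√a, √(1-a))=1.624681528; dist=6371·c=10350.846 ≈ 10350.8 km; running total=12434.3 km
Leg 2 bearing: y=sinΔλ·cosφ2=0.45484473, x=cosφ1·sinφ2-sinφ1·cosφ2·cosΔλ=0.88894064; θ=atan2(y, x)=27.0975° ≈ 27.1°
Leg 3: φ1=0.7625483, φ2=0.3393705, Δφ=-0.4231778, Δλ=-0.3443273 rad; a=sin²(Δφ/2)+cosφ1·cosφ2·sin²(Δλ/2)=0.0641166921; c=2·atan2(√a, √(1-a))=0.511999577; dist=6371·c=3261.949 ≈ 3261.9 km; running total=15696.2 km
Leg 3 bearing: y=sinΔλ·cosφ2=-0.31831038, x=cosφ1·sinφ2-sinφ1·cosφ2·cosΔλ=-0.37242646; θ=atan2(y, x)=-139.4797° <0 so +360° → 220.5203° ≈ 220.5°
Leg 4: φ1=0.3393705, φ2=0.7098952, Δφ=0.3705247, Δλ=0.4379921 rad; a=sin²(Δφ/2)+cosφ1·cosφ2·sin²(Δλ/2)=0.0676855910; c=2·atan2(√a, √(1-a))=0.526385227; dist=6371·c=3353.600 ≈ 3353.6 km; running total=19049.8 km
Leg 4 bearing: y=sinΔλ·cosφ2=0.32166690, x=cosφ1·sinφ2-sinφ1·cosφ2·cosΔλ=0.38593706; θ=atan2(y, x)=39.8102° ≈ 39.8°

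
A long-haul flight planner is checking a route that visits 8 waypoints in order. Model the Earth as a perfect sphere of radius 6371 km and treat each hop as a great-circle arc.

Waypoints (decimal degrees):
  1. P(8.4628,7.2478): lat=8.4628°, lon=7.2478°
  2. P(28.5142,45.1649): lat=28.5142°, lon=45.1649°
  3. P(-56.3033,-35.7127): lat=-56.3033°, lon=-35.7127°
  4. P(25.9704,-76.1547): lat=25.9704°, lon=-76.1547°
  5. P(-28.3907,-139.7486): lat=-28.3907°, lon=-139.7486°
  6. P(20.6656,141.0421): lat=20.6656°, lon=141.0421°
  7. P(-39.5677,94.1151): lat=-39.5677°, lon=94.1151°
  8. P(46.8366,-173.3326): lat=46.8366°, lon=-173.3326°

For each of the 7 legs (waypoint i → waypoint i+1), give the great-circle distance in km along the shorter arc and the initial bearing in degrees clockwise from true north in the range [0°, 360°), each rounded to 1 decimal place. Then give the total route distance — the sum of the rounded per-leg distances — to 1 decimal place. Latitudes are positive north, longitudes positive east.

Leg 1: dist=4547.3 km, bearing=55.6°
Leg 2: dist=12082.0 km, bearing=215.3°
Leg 3: dist=9910.3 km, bearing=324.3°
Leg 4: dist=9090.0 km, bearing=232.8°
Leg 5: dist=10094.8 km, bearing=293.2°
Leg 6: dist=8280.5 km, bearing=215.8°
Leg 7: dist=13256.2 km, bearing=51.5°
Total: 67261.1 km

Leg 1: φ1=0.1477037, φ2=0.4976667, Δφ=0.3499629, Δλ=0.6617782 rad; a=sin²(Δφ/2)+cosφ1·cosφ2·sin²(Δλ/2)=0.1220437813; c=2·atan2(√a, √(1-a))=0.713749596; dist=6371·c=4547.299 ≈ 4547.3 km; running total=4547.3 km
Leg 1 bearing: y=sinΔλ·cosφ2=0.53997860, x=cosφ1·sinφ2-sinφ1·cosφ2·cosΔλ=0.37016145; θ=atan2(y, x)=55.5689° ≈ 55.6°
Leg 2: φ1=0.4976667, φ2=-0.9826780, Δφ=-1.4803446, Δλ=-1.4115804 rad; a=sin²(Δφ/2)+cosφ1·cosφ2·sin²(Δλ/2)=0.6599402755; c=2·atan2(√a, √(1-a))=1.896399738; dist=6371·c=12081.963 ≈ 12082.0 km; running total=16629.3 km
Leg 2 bearing: y=sinΔλ·cosφ2=-0.54777939, x=cosφ1·sinφ2-sinφ1·cosφ2·cosΔλ=-0.77305509; θ=atan2(y, x)=-144.6790° <0 so +360° → 215.3210° ≈ 215.3°
Leg 3: φ1=-0.9826780, φ2=0.4532690, Δφ=1.4359470, Δλ=-0.7058461 rad; a=sin²(Δφ/2)+cosφ1·cosφ2·sin²(Δλ/2)=0.4923671787; c=2·atan2(√a, √(1-a))=1.555530091; dist=6371·c=9910.282 ≈ 9910.3 km; running total=26539.6 km
Leg 3 bearing: y=sinΔλ·cosφ2=-0.58317472, x=cosφ1·sinφ2-sinφ1·cosφ2·cosΔλ=0.81220330; θ=atan2(y, x)=-35.6789° <0 so +360° → 324.3211° ≈ 324.3°
Leg 4: φ1=0.4532690, φ2=-0.4955112, Δφ=-0.9487802, Δλ=-1.1099229 rad; a=sin²(Δφ/2)+cosφ1·cosφ2·sin²(Δλ/2)=0.4282414834; c=2·atan2(√a, √(1-a))=1.426781997; dist=6371·c=9090.028 ≈ 9090.0 km; running total=35629.6 km
Leg 4 bearing: y=sinΔλ·cosφ2=-0.78793906, x=cosφ1·sinφ2-sinφ1·cosφ2·cosΔλ=-0.59879454; θ=atan2(y, x)=-127.2330° <0 so +360° → 232.7670° ≈ 232.8°
Leg 5: φ1=-0.4955112, φ2=0.3606828, Δφ=0.8561940, Δλ=4.9007222 rad; a=sin²(Δφ/2)+cosφ1·cosφ2·sin²(Δλ/2)=0.5068487173; c=2·atan2(√a, √(1-a))=1.584494190; dist=6371·c=10094.812 ≈ 10094.8 km; running total=45724.4 km
Leg 5 bearing: y=sinΔλ·cosφ2=-0.91911149, x=cosφ1·sinφ2-sinφ1·cosφ2·cosΔλ=0.39375938; θ=atan2(y, x)=-66.8091° <0 so +360° → 293.1909° ≈ 293.2°
Leg 6: φ1=0.3606828, φ2=-0.6905866, Δφ=-1.0512694, Δλ=-0.8190307 rad; a=sin²(Δφ/2)+cosφ1·cosφ2·sin²(Δλ/2)=0.3661121489; c=2·atan2(√a, √(1-a))=1.299712644; dist=6371·c=8280.469 ≈ 8280.5 km; running total=54004.9 km
Leg 6 bearing: y=sinΔλ·cosφ2=-0.56311014, x=cosφ1·sinφ2-sinφ1·cosφ2·cosΔλ=-0.78179482; θ=atan2(y, x)=-144.2356° <0 so +360° → 215.7644° ≈ 215.8°
Leg 7: φ1=-0.6905866, φ2=0.8174529, Δφ=1.5080395, Δλ=-4.6678429 rad; a=sin²(Δφ/2)+cosφ1·cosφ2·sin²(Δλ/2)=0.7440534696; c=2·atan2(√a, √(1-a))=2.080715769; dist=6371·c=13256.240 ≈ 13256.2 km; running total=67261.1 km
Leg 7 bearing: y=sinΔλ·cosφ2=0.68340269, x=cosφ1·sinφ2-sinφ1·cosφ2·cosΔλ=0.54287418; θ=atan2(y, x)=51.5374° ≈ 51.5°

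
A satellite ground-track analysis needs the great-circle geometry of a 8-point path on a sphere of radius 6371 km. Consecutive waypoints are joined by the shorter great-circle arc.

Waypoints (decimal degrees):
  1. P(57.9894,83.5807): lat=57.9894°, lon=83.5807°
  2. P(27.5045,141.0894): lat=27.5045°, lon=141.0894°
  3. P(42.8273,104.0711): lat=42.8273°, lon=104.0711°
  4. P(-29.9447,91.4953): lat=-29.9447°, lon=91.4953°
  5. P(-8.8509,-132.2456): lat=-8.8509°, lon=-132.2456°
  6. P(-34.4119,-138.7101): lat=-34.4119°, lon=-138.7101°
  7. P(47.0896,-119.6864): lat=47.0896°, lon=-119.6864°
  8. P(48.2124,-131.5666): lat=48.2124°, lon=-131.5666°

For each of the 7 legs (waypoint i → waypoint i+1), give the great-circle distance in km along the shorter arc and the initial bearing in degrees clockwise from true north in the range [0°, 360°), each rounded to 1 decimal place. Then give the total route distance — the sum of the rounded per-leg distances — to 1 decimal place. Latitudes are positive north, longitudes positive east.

Leg 1: dist=5548.3 km, bearing=102.0°
Leg 2: dist=3731.4 km, bearing=307.0°
Leg 3: dist=8193.3 km, bearing=191.3°
Leg 4: dist=13655.2 km, bearing=125.6°
Leg 5: dist=2917.8 km, bearing=192.1°
Leg 6: dist=9259.7 km, bearing=12.9°
Leg 7: dist=897.7 km, bearing=282.4°
Total: 44203.4 km

Leg 1: φ1=1.0121060, φ2=0.4800441, Δφ=-0.5320619, Δλ=1.0037162 rad; a=sin²(Δφ/2)+cosφ1·cosφ2·sin²(Δλ/2)=0.1779212097; c=2·atan2(√a, √(1-a))=0.870874911; dist=6371·c=5548.344 ≈ 5548.3 km; running total=5548.3 km
Leg 1 bearing: y=sinΔλ·cosφ2=0.74813912, x=cosφ1·sinφ2-sinφ1·cosφ2·cosΔλ=-0.15921330; θ=atan2(y, x)=102.0140° ≈ 102.0°
Leg 2: φ1=0.4800441, φ2=0.7474774, Δφ=0.2674333, Δλ=-0.6460912 rad; a=sin²(Δφ/2)+cosφ1·cosφ2·sin²(Δλ/2)=0.0833314237; c=2·atan2(√a, √(1-a))=0.585678634; dist=6371·c=3731.359 ≈ 3731.4 km; running total=9279.7 km
Leg 2 bearing: y=sinΔλ·cosφ2=-0.44156183, x=cosφ1·sinφ2-sinφ1·cosφ2·cosΔλ=0.33252419; θ=atan2(y, x)=-53.0179° <0 so +360° → 306.9821° ≈ 307.0°
Leg 3: φ1=0.7474774, φ2=-0.5226336, Δφ=-1.2701110, Δλ=-0.2194891 rad; a=sin²(Δφ/2)+cosφ1·cosφ2·sin²(Δλ/2)=0.3595357969; c=2·atan2(√a, √(1-a))=1.286034991; dist=6371·c=8193.329 ≈ 8193.3 km; running total=17473.0 km
Leg 3 bearing: y=sinΔλ·cosφ2=-0.18866558, x=cosφ1·sinφ2-sinφ1·cosφ2·cosΔλ=-0.94100187; θ=atan2(y, x)=-168.6628° <0 so +360° → 191.3372° ≈ 191.3°
Leg 4: φ1=-0.5226336, φ2=-0.1544773, Δφ=0.3681563, Δλ=-3.9050154 rad; a=sin²(Δφ/2)+cosφ1·cosφ2·sin²(Δλ/2)=0.7708855545; c=2·atan2(√a, √(1-a))=2.143339152; dist=6371·c=13655.214 ≈ 13655.2 km; running total=31128.2 km
Leg 4 bearing: y=sinΔλ·cosφ2=0.68316520, x=cosφ1·sinφ2-sinφ1·cosφ2·cosΔλ=-0.48966251; θ=atan2(y, x)=125.6313° ≈ 125.6°
Leg 5: φ1=-0.1544773, φ2=-0.6006010, Δφ=-0.4461236, Δλ=-0.1128268 rad; a=sin²(Δφ/2)+cosφ1·cosφ2·sin²(Δλ/2)=0.0515282974; c=2·atan2(√a, √(1-a))=0.457989135; dist=6371·c=2917.849 ≈ 2917.8 km; running total=34046.0 km
Leg 5 bearing: y=sinΔλ·cosφ2=-0.09288432, x=cosφ1·sinφ2-sinφ1·cosφ2·cosΔλ=-0.43227888; θ=atan2(y, x)=-167.8732° <0 so +360° → 192.1268° ≈ 192.1°
Leg 6: φ1=-0.6006010, φ2=0.8218686, Δφ=1.4224695, Δλ=0.3320262 rad; a=sin²(Δφ/2)+cosφ1·cosφ2·sin²(Δλ/2)=0.4414472417; c=2·atan2(√a, √(1-a))=1.453421487; dist=6371·c=9259.748 ≈ 9259.7 km; running total=43305.7 km
Leg 6 bearing: y=sinΔλ·cosφ2=0.22193059, x=cosφ1·sinφ2-sinφ1·cosφ2·cosΔλ=0.96800471; θ=atan2(y, x)=12.9128° ≈ 12.9°
Leg 7: φ1=0.8218686, φ2=0.8414651, Δφ=0.0195966, Δλ=-0.2073486 rad; a=sin²(Δφ/2)+cosφ1·cosφ2·sin²(Δλ/2)=0.0049551022; c=2·atan2(√a, √(1-a))=0.140901502; dist=6371·c=897.683 ≈ 897.7 km; running total=44203.4 km
Leg 7 bearing: y=sinΔλ·cosφ2=-0.13718317, x=cosφ1·sinφ2-sinφ1·cosφ2·cosΔλ=0.03004952; θ=atan2(y, x)=-77.6447° <0 so +360° → 282.3553° ≈ 282.4°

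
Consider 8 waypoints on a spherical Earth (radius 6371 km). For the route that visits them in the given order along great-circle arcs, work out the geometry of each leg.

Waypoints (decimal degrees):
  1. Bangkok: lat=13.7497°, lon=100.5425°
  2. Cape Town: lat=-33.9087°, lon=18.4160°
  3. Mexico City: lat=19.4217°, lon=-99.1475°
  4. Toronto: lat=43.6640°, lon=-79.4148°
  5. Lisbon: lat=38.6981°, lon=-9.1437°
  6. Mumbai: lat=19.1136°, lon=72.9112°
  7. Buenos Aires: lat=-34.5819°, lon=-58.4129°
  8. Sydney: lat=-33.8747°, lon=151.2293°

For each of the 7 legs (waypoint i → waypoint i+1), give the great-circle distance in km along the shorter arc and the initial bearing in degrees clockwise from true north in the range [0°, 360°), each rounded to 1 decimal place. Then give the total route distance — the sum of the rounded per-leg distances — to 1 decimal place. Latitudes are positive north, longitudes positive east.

Leg 1: dist=10148.8 km, bearing=235.3°
Leg 2: dist=13700.1 km, bearing=272.2°
Leg 3: dist=3262.1 km, bearing=29.9°
Leg 4: dist=5728.7 km, bearing=69.8°
Leg 5: dist=8021.9 km, bearing=79.5°
Leg 6: dist=14943.4 km, bearing=239.9°
Leg 7: dist=11800.7 km, bearing=205.3°
Total: 67605.7 km

Leg 1: φ1=0.2399775, φ2=-0.5918185, Δφ=-0.8317960, Δλ=-1.4333778 rad; a=sin²(Δφ/2)+cosφ1·cosφ2·sin²(Δλ/2)=0.5110822030; c=2·atan2(√a, √(1-a))=1.592962548; dist=6371·c=10148.764 ≈ 10148.8 km; running total=10148.8 km
Leg 1 bearing: y=sinΔλ·cosφ2=-0.82210380, x=cosφ1·sinφ2-sinφ1·cosφ2·cosΔλ=-0.56890604; θ=atan2(y, x)=-124.6837° <0 so +360° → 235.3163° ≈ 235.3°
Leg 2: φ1=-0.5918185, φ2=0.3389726, Δφ=0.9307911, Δλ=-2.0518702 rad; a=sin²(Δφ/2)+cosφ1·cosφ2·sin²(Δλ/2)=0.7738415935; c=2·atan2(√a, √(1-a))=2.150389011; dist=6371·c=13700.128 ≈ 13700.1 km; running total=23848.9 km
Leg 2 bearing: y=sinΔλ·cosφ2=-0.83605393, x=cosφ1·sinφ2-sinφ1·cosφ2·cosΔλ=0.03251091; θ=atan2(y, x)=-87.7731° <0 so +360° → 272.2269° ≈ 272.2°
Leg 3: φ1=0.3389726, φ2=0.7620806, Δφ=0.4231080, Δλ=0.3444006 rad; a=sin²(Δφ/2)+cosφ1·cosφ2·sin²(Δλ/2)=0.0641225507; c=2·atan2(√a, √(1-a))=0.512023493; dist=6371·c=3262.102 ≈ 3262.1 km; running total=27111.0 km
Leg 3 bearing: y=sinΔλ·cosφ2=0.24424374, x=cosφ1·sinφ2-sinφ1·cosφ2·cosΔλ=0.42472155; θ=atan2(y, x)=29.9018° ≈ 29.9°
Leg 4: φ1=0.7620806, φ2=0.6754093, Δφ=-0.0866713, Δλ=1.2264621 rad; a=sin²(Δφ/2)+cosφ1·cosφ2·sin²(Δλ/2)=0.1888738807; c=2·atan2(√a, √(1-a))=0.899179807; dist=6371·c=5728.675 ≈ 5728.7 km; running total=32839.7 km
Leg 4 bearing: y=sinΔλ·cosφ2=0.73463897, x=cosφ1·sinφ2-sinφ1·cosφ2·cosΔλ=0.27038443; θ=atan2(y, x)=69.7938° ≈ 69.8°
Leg 5: φ1=0.6754093, φ2=0.3335953, Δφ=-0.3418140, Δλ=1.4321282 rad; a=sin²(Δφ/2)+cosφ1·cosφ2·sin²(Δλ/2)=0.3466737875; c=2·atan2(√a, √(1-a))=1.259122316; dist=6371·c=8021.868 ≈ 8021.9 km; running total=40861.6 km
Leg 5 bearing: y=sinΔλ·cosφ2=0.93580137, x=cosφ1·sinφ2-sinφ1·cosφ2·cosΔλ=0.17389679; θ=atan2(y, x)=79.4730° ≈ 79.5°
Leg 6: φ1=0.3335953, φ2=-0.6035680, Δφ=-0.9371633, Δλ=-2.2920379 rad; a=sin²(Δφ/2)+cosφ1·cosφ2·sin²(Δλ/2)=0.8497649749; c=2·atan2(√a, √(1-a))=2.345535834; dist=6371·c=14943.409 ≈ 14943.4 km; running total=55805.0 km
Leg 6 bearing: y=sinΔλ·cosφ2=-0.61829895, x=cosφ1·sinφ2-sinφ1·cosφ2·cosΔλ=-0.35827959; θ=atan2(y, x)=-120.0906° <0 so +360° → 239.9094° ≈ 239.9°
Leg 7: φ1=-0.6035680, φ2=-0.5912250, Δφ=0.0123430, Δλ=3.6589466 rad; a=sin²(Δφ/2)+cosφ1·cosφ2·sin²(Δλ/2)=0.6388741820; c=2·atan2(√a, √(1-a))=1.852245781; dist=6371·c=11800.658 ≈ 11800.7 km; running total=67605.7 km
Leg 7 bearing: y=sinΔλ·cosφ2=-0.41063102, x=cosφ1·sinφ2-sinφ1·cosφ2·cosΔλ=-0.86846877; θ=atan2(y, x)=-154.6942° <0 so +360° → 205.3058° ≈ 205.3°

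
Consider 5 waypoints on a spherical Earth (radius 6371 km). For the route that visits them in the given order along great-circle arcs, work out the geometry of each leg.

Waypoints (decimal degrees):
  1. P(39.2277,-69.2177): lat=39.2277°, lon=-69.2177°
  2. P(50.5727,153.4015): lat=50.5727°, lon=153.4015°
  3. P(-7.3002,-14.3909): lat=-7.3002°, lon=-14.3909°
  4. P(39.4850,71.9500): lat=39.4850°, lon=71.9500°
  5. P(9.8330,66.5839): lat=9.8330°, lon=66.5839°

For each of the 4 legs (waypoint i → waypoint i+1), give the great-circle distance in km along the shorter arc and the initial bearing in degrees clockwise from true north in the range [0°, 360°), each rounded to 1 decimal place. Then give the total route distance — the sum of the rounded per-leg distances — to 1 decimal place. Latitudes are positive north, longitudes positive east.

Leg 1: φ1=0.6846525, φ2=0.8826601, Δφ=0.1980076, Δλ=3.8854380 rad; a=sin²(Δφ/2)+cosφ1·cosφ2·sin²(Δλ/2)=0.4367695990; c=2·atan2(√a, √(1-a))=1.443996008; dist=6371·c=9199.699 ≈ 9199.7 km; running total=9199.7 km
Leg 1 bearing: y=sinΔλ·cosφ2=-0.43003964, x=cosφ1·sinφ2-sinφ1·cosφ2·cosΔλ=0.89390916; θ=atan2(y, x)=-25.6912° <0 so +360° → 334.3088° ≈ 334.3°
Leg 2: φ1=0.8826601, φ2=-0.1274125, Δφ=-1.0100727, Δλ=-2.9285298 rad; a=sin²(Δφ/2)+cosφ1·cosφ2·sin²(Δλ/2)=0.8569286551; c=2·atan2(√a, √(1-a))=2.365787338; dist=6371·c=15072.431 ≈ 15072.4 km; running total=24272.1 km
Leg 2 bearing: y=sinΔλ·cosφ2=-0.20974039, x=cosφ1·sinφ2-sinφ1·cosφ2·cosΔλ=0.66814423; θ=atan2(y, x)=-17.4278° <0 so +360° → 342.5722° ≈ 342.6°
Leg 3: φ1=-0.1274125, φ2=0.6891433, Δφ=0.8165558, Δλ=1.5069330 rad; a=sin²(Δφ/2)+cosφ1·cosφ2·sin²(Δλ/2)=0.5159715832; c=2·atan2(√a, √(1-a))=1.602744928; dist=6371·c=10211.088 ≈ 10211.1 km; running total=34483.2 km
Leg 3 bearing: y=sinΔλ·cosφ2=0.77021773, x=cosφ1·sinφ2-sinφ1·cosφ2·cosΔλ=0.63698060; θ=atan2(y, x)=50.4088° ≈ 50.4°
Leg 4: φ1=0.6891433, φ2=0.1716182, Δφ=-0.5175250, Δλ=-0.0936561 rad; a=sin²(Δφ/2)+cosφ1·cosφ2·sin²(Δλ/2)=0.0671432121; c=2·atan2(√a, √(1-a))=0.524222095; dist=6371·c=3339.819 ≈ 3339.8 km; running total=37823.0 km
Leg 4 bearing: y=sinΔλ·cosφ2=-0.09214543, x=cosφ1·sinφ2-sinφ1·cosφ2·cosΔλ=-0.49198498; θ=atan2(y, x)=-169.3918° <0 so +360° → 190.6082° ≈ 190.6°

Leg 1: dist=9199.7 km, bearing=334.3°
Leg 2: dist=15072.4 km, bearing=342.6°
Leg 3: dist=10211.1 km, bearing=50.4°
Leg 4: dist=3339.8 km, bearing=190.6°
Total: 37823.0 km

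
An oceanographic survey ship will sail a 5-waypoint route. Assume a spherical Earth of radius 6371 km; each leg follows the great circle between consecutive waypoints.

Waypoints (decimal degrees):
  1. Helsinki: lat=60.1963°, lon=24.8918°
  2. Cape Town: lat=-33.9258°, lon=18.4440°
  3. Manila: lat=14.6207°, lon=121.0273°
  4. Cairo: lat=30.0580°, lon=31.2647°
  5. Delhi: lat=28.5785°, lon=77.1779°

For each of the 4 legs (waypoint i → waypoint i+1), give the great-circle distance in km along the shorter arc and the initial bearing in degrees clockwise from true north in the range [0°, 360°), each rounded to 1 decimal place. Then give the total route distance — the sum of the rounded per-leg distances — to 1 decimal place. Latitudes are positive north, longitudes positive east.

Leg 1: dist=10482.6 km, bearing=185.4°
Leg 2: dist=12054.5 km, bearing=84.4°
Leg 3: dist=9177.6 km, bearing=299.2°
Leg 4: dist=4424.3 km, bearing=80.3°
Total: 36139.0 km

Leg 1: φ1=1.0506236, φ2=-0.5921169, Δφ=-1.6427405, Δλ=-0.1125353 rad; a=sin²(Δφ/2)+cosφ1·cosφ2·sin²(Δλ/2)=0.5372454378; c=2·atan2(√a, √(1-a))=1.645356265; dist=6371·c=10482.565 ≈ 10482.6 km; running total=10482.6 km
Leg 1 bearing: y=sinΔλ·cosφ2=-0.09318047, x=cosφ1·sinφ2-sinφ1·cosφ2·cosΔλ=-0.99285876; θ=atan2(y, x)=-174.6385° <0 so +360° → 185.3615° ≈ 185.4°
Leg 2: φ1=-0.5921169, φ2=0.2551794, Δφ=0.8472963, Δλ=1.7904163 rad; a=sin²(Δφ/2)+cosφ1·cosφ2·sin²(Δλ/2)=0.6578983940; c=2·atan2(√a, √(1-a))=1.892092625; dist=6371·c=12054.522 ≈ 12054.5 km; running total=22537.1 km
Leg 2 bearing: y=sinΔλ·cosφ2=0.94437615, x=cosφ1·sinφ2-sinφ1·cosφ2·cosΔλ=0.09179370; θ=atan2(y, x)=84.4483° ≈ 84.4°
Leg 3: φ1=0.2551794, φ2=0.5246111, Δφ=0.2694317, Δλ=-1.5666529 rad; a=sin²(Δφ/2)+cosφ1·cosφ2·sin²(Δλ/2)=0.4350496173; c=2·atan2(√a, √(1-a))=1.440527430; dist=6371·c=9177.600 ≈ 9177.6 km; running total=31714.7 km
Leg 3 bearing: y=sinΔλ·cosφ2=-0.86551139, x=cosφ1·sinφ2-sinφ1·cosφ2·cosΔλ=0.48375183; θ=atan2(y, x)=-60.7983° <0 so +360° → 299.2017° ≈ 299.2°
Leg 4: φ1=0.5246111, φ2=0.4987889, Δφ=-0.0258221, Δλ=0.8013365 rad; a=sin²(Δφ/2)+cosφ1·cosφ2·sin²(Δλ/2)=0.1157927707; c=2·atan2(√a, √(1-a))=0.694436466; dist=6371·c=4424.255 ≈ 4424.3 km; running total=36139.0 km
Leg 4 bearing: y=sinΔλ·cosφ2=0.63077239, x=cosφ1·sinφ2-sinφ1·cosφ2·cosΔλ=0.10800653; θ=atan2(y, x)=80.2835° ≈ 80.3°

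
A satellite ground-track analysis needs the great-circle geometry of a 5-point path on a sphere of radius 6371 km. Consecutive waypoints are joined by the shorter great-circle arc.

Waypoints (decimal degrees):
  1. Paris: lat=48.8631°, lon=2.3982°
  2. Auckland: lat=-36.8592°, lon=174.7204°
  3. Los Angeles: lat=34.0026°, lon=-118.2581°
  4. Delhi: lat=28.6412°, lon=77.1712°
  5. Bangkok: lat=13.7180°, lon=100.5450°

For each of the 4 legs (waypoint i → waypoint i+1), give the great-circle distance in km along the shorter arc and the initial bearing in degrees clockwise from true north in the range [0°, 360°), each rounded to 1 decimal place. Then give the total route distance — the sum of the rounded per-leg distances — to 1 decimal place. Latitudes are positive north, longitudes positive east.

Leg 1: φ1=0.8528220, φ2=-0.6433144, Δφ=-1.4961364, Δλ=3.0075898 rad; a=sin²(Δφ/2)+cosφ1·cosφ2·sin²(Δλ/2)=0.9867073159; c=2·atan2(√a, √(1-a))=2.910490912; dist=6371·c=18542.738 ≈ 18542.7 km; running total=18542.7 km
Leg 1 bearing: y=sinΔλ·cosφ2=0.10689673, x=cosφ1·sinφ2-sinφ1·cosφ2·cosΔλ=0.20257602; θ=atan2(y, x)=27.8200° ≈ 27.8°
Leg 2: φ1=-0.6433144, φ2=0.5934573, Δφ=1.2367717, Δλ=-5.1134395 rad; a=sin²(Δφ/2)+cosφ1·cosφ2·sin²(Δλ/2)=0.5382554655; c=2·atan2(√a, √(1-a))=1.647382103; dist=6371·c=10495.471 ≈ 10495.5 km; running total=29038.2 km
Leg 2 bearing: y=sinΔλ·cosφ2=0.76323125, x=cosφ1·sinφ2-sinφ1·cosφ2·cosΔλ=0.64157941; θ=atan2(y, x)=49.9493° ≈ 49.9°
Leg 3: φ1=0.5934573, φ2=0.4998832, Δφ=-0.0935741, Δλ=3.4108847 rad; a=sin²(Δφ/2)+cosφ1·cosφ2·sin²(Δλ/2)=0.7166494218; c=2·atan2(√a, √(1-a))=2.018946194; dist=6371·c=12862.706 ≈ 12862.7 km; running total=41900.9 km
Leg 3 bearing: y=sinΔλ·cosφ2=-0.23349494, x=cosφ1·sinφ2-sinφ1·cosφ2·cosΔλ=0.87047816; θ=atan2(y, x)=-15.0154° <0 so +360° → 344.9846° ≈ 345.0°
Leg 4: φ1=0.4998832, φ2=0.2394243, Δφ=-0.2604590, Δλ=0.4079498 rad; a=sin²(Δφ/2)+cosφ1·cosφ2·sin²(Δλ/2)=0.0518480316; c=2·atan2(√a, √(1-a))=0.459433305; dist=6371·c=2927.0496 ≈ 2927.0 km; running total=44827.9 km
Leg 4 bearing: y=sinΔλ·cosφ2=0.38541138, x=cosφ1·sinφ2-sinφ1·cosφ2·cosΔλ=-0.21931102; θ=atan2(y, x)=119.6412° ≈ 119.6°

Leg 1: dist=18542.7 km, bearing=27.8°
Leg 2: dist=10495.5 km, bearing=49.9°
Leg 3: dist=12862.7 km, bearing=345.0°
Leg 4: dist=2927.0 km, bearing=119.6°
Total: 44827.9 km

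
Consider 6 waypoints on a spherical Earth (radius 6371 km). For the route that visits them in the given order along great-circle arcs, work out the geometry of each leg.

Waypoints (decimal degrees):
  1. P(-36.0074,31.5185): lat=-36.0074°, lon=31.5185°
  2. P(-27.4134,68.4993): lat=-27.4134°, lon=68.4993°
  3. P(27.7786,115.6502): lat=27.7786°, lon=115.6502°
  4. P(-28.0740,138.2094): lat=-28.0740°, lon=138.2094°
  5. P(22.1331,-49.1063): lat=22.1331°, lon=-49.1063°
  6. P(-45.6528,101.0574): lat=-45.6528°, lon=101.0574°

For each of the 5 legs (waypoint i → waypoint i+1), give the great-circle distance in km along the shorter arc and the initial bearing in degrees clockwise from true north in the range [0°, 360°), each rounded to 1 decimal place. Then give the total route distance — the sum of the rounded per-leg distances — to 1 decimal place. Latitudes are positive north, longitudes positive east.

Leg 1: φ1=-0.6284477, φ2=-0.4784541, Δφ=0.1499936, Δλ=0.6454367 rad; a=sin²(Δφ/2)+cosφ1·cosφ2·sin²(Δλ/2)=0.0778418355; c=2·atan2(√a, √(1-a))=0.565508319; dist=6371·c=3602.854 ≈ 3602.9 km; running total=3602.9 km
Leg 1 bearing: y=sinΔλ·cosφ2=0.53399825, x=cosφ1·sinφ2-sinφ1·cosφ2·cosΔλ=0.04445008; θ=atan2(y, x)=85.2417° ≈ 85.2°
Leg 2: φ1=-0.4784541, φ2=0.4848280, Δφ=0.9632821, Δλ=0.8229385 rad; a=sin²(Δφ/2)+cosφ1·cosφ2·sin²(Δλ/2)=0.3402231020; c=2·atan2(√a, √(1-a))=1.245537771; dist=6371·c=7935.321 ≈ 7935.3 km; running total=11538.2 km
Leg 2 bearing: y=sinΔλ·cosφ2=0.64865586, x=cosφ1·sinφ2-sinφ1·cosφ2·cosΔλ=0.69074666; θ=atan2(y, x)=43.2001° ≈ 43.2°
Leg 3: φ1=0.4848280, φ2=-0.4899837, Δφ=-0.9748118, Δλ=0.3937323 rad; a=sin²(Δφ/2)+cosφ1·cosφ2·sin²(Δλ/2)=0.2492045284; c=2·atan2(√a, √(1-a))=1.045359512; dist=6371·c=6659.985 ≈ 6660.0 km; running total=18198.2 km
Leg 3 bearing: y=sinΔλ·cosφ2=0.33849918, x=cosφ1·sinφ2-sinφ1·cosφ2·cosΔλ=-0.79613116; θ=atan2(y, x)=156.9658° ≈ 157.0°
Leg 4: φ1=-0.4899837, φ2=0.3862955, Δφ=0.8762792, Δλ=-3.2692757 rad; a=sin²(Δφ/2)+cosφ1·cosφ2·sin²(Δλ/2)=0.9939879247; c=2·atan2(√a, √(1-a))=2.986361698; dist=6371·c=19026.110 ≈ 19026.1 km; running total=37224.3 km
Leg 4 bearing: y=sinΔλ·cosφ2=0.11795312, x=cosφ1·sinφ2-sinφ1·cosφ2·cosΔλ=-0.09995390; θ=atan2(y, x)=130.2781° ≈ 130.3°
Leg 5: φ1=0.3862955, φ2=-0.7967917, Δφ=-1.1830871, Δλ=2.6208510 rad; a=sin²(Δφ/2)+cosφ1·cosφ2·sin²(Δλ/2)=0.9155488126; c=2·atan2(√a, √(1-a))=2.551874807; dist=6371·c=16257.994 ≈ 16258.0 km; running total=53482.3 km
Leg 5 bearing: y=sinΔλ·cosφ2=0.34777133, x=cosφ1·sinφ2-sinφ1·cosφ2·cosΔλ=-0.43397217; θ=atan2(y, x)=141.2924° ≈ 141.3°

Leg 1: dist=3602.9 km, bearing=85.2°
Leg 2: dist=7935.3 km, bearing=43.2°
Leg 3: dist=6660.0 km, bearing=157.0°
Leg 4: dist=19026.1 km, bearing=130.3°
Leg 5: dist=16258.0 km, bearing=141.3°
Total: 53482.3 km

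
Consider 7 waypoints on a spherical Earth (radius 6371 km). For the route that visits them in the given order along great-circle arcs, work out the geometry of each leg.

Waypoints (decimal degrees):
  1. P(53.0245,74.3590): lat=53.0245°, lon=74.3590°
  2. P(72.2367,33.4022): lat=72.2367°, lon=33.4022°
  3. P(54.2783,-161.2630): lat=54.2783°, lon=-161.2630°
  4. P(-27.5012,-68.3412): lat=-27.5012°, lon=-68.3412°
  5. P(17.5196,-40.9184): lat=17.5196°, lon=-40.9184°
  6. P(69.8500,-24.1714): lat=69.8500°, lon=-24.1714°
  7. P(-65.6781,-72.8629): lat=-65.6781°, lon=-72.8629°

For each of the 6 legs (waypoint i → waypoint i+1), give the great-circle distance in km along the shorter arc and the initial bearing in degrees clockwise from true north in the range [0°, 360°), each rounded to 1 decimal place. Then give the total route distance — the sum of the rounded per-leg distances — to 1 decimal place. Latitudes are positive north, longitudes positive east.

Leg 1: φ1=0.9254521, φ2=1.2607683, Δφ=0.3353161, Δλ=-0.7148310 rad; a=sin²(Δφ/2)+cosφ1·cosφ2·sin²(Δλ/2)=0.0503069617; c=2·atan2(√a, √(1-a))=0.452433207; dist=6371·c=2882.452 ≈ 2882.5 km; running total=2882.5 km
Leg 1 bearing: y=sinΔλ·cosφ2=-0.19998035, x=cosφ1·sinφ2-sinφ1·cosφ2·cosΔλ=0.38873197; θ=atan2(y, x)=-27.2232° <0 so +360° → 332.7768° ≈ 332.8°
Leg 2: φ1=1.2607683, φ2=0.9473350, Δφ=-0.3134332, Δλ=-3.3975487 rad; a=sin²(Δφ/2)+cosφ1·cosφ2·sin²(Δλ/2)=0.1995819085; c=2·atan2(√a, √(1-a))=0.926249579; dist=6371·c=5901.136 ≈ 5901.1 km; running total=8783.6 km
Leg 2 bearing: y=sinΔλ·cosφ2=0.14781322, x=cosφ1·sinφ2-sinφ1·cosφ2·cosΔλ=0.78558713; θ=atan2(y, x)=10.6560° ≈ 10.7°
Leg 3: φ1=0.9473350, φ2=-0.4799865, Δφ=-1.4273215, Δλ=1.6217914 rad; a=sin²(Δφ/2)+cosφ1·cosφ2·sin²(Δλ/2)=0.7006445145; c=2·atan2(√a, √(1-a))=1.983720051; dist=6371·c=12638.280 ≈ 12638.3 km; running total=21421.9 km
Leg 3 bearing: y=sinΔλ·cosφ2=0.88584809, x=cosφ1·sinφ2-sinφ1·cosφ2·cosΔλ=-0.23289541; θ=atan2(y, x)=104.7301° ≈ 104.7°
Leg 4: φ1=-0.4799865, φ2=0.3057747, Δφ=0.7857612, Δλ=0.4786182 rad; a=sin²(Δφ/2)+cosφ1·cosφ2·sin²(Δλ/2)=0.1940985200; c=2·atan2(√a, √(1-a))=0.912458426; dist=6371·c=5813.273 ≈ 5813.3 km; running total=27235.2 km
Leg 4 bearing: y=sinΔλ·cosφ2=0.43918984, x=cosφ1·sinφ2-sinφ1·cosφ2·cosΔλ=0.65788253; θ=atan2(y, x)=33.7263° ≈ 33.7°
Leg 5: φ1=0.3057747, φ2=1.2191125, Δφ=0.9133378, Δλ=0.2922903 rad; a=sin²(Δφ/2)+cosφ1·cosφ2·sin²(Δλ/2)=0.2014128541; c=2·atan2(√a, √(1-a))=0.930822694; dist=6371·c=5930.271 ≈ 5930.3 km; running total=33165.5 km
Leg 5 bearing: y=sinΔλ·cosφ2=0.09926031, x=cosφ1·sinφ2-sinφ1·cosφ2·cosΔλ=0.79594614; θ=atan2(y, x)=7.1085° ≈ 7.1°
Leg 6: φ1=1.2191125, φ2=-1.1462991, Δφ=-2.3654116, Δλ=-0.8498270 rad; a=sin²(Δφ/2)+cosφ1·cosφ2·sin²(Δλ/2)=0.8809083073; c=2·atan2(√a, √(1-a))=2.436909151; dist=6371·c=15525.548 ≈ 15525.5 km; running total=48691.0 km
Leg 6 bearing: y=sinΔλ·cosφ2=-0.30937734, x=cosφ1·sinφ2-sinφ1·cosφ2·cosΔλ=-0.56914068; θ=atan2(y, x)=-151.4721° <0 so +360° → 208.5279° ≈ 208.5°

Leg 1: dist=2882.5 km, bearing=332.8°
Leg 2: dist=5901.1 km, bearing=10.7°
Leg 3: dist=12638.3 km, bearing=104.7°
Leg 4: dist=5813.3 km, bearing=33.7°
Leg 5: dist=5930.3 km, bearing=7.1°
Leg 6: dist=15525.5 km, bearing=208.5°
Total: 48691.0 km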